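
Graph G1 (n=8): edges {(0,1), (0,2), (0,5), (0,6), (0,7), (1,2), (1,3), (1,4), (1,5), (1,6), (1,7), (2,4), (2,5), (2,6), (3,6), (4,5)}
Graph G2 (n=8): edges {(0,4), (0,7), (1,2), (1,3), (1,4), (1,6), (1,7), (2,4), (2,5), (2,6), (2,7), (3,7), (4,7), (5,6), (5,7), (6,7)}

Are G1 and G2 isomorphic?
Yes, isomorphic

The graphs are isomorphic.
One valid mapping φ: V(G1) → V(G2): 0→1, 1→7, 2→2, 3→0, 4→5, 5→6, 6→4, 7→3

Verify φ preserves adjacency — for each edge of G1, its image is an edge of G2:
  (0,1) → (φ(0),φ(1)) = (1,7) ∈ E(G2) ✓
  (0,2) → (φ(0),φ(2)) = (1,2) ∈ E(G2) ✓
  (0,5) → (φ(0),φ(5)) = (1,6) ∈ E(G2) ✓
  (0,6) → (φ(0),φ(6)) = (1,4) ∈ E(G2) ✓
  (0,7) → (φ(0),φ(7)) = (1,3) ∈ E(G2) ✓
  (1,2) → (φ(1),φ(2)) = (2,7) ∈ E(G2) ✓
  (1,3) → (φ(1),φ(3)) = (0,7) ∈ E(G2) ✓
  (1,4) → (φ(1),φ(4)) = (5,7) ∈ E(G2) ✓
  (1,5) → (φ(1),φ(5)) = (6,7) ∈ E(G2) ✓
  (1,6) → (φ(1),φ(6)) = (4,7) ∈ E(G2) ✓
  (1,7) → (φ(1),φ(7)) = (3,7) ∈ E(G2) ✓
  (2,4) → (φ(2),φ(4)) = (2,5) ∈ E(G2) ✓
  (2,5) → (φ(2),φ(5)) = (2,6) ∈ E(G2) ✓
  (2,6) → (φ(2),φ(6)) = (2,4) ∈ E(G2) ✓
  (3,6) → (φ(3),φ(6)) = (0,4) ∈ E(G2) ✓
  (4,5) → (φ(4),φ(5)) = (5,6) ∈ E(G2) ✓
All 16 edges of G1 map to edges of G2, and |E(G1)| = |E(G2)| = 16, so φ is a bijection on edges as well as vertices. Hence G1 ≅ G2.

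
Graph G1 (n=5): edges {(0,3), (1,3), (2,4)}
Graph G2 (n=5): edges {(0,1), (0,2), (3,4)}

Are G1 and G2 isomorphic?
Yes, isomorphic

The graphs are isomorphic.
One valid mapping φ: V(G1) → V(G2): 0→2, 1→1, 2→4, 3→0, 4→3

Verify φ preserves adjacency — for each edge of G1, its image is an edge of G2:
  (0,3) → (φ(0),φ(3)) = (0,2) ∈ E(G2) ✓
  (1,3) → (φ(1),φ(3)) = (0,1) ∈ E(G2) ✓
  (2,4) → (φ(2),φ(4)) = (3,4) ∈ E(G2) ✓
All 3 edges of G1 map to edges of G2, and |E(G1)| = |E(G2)| = 3, so φ is a bijection on edges as well as vertices. Hence G1 ≅ G2.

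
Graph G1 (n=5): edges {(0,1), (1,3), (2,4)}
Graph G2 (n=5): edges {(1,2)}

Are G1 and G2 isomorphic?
No, not isomorphic

The graphs are NOT isomorphic.

Connected components of G1: 2 component(s) with vertex sets [[2, 4], [0, 1, 3]], sizes [2, 3].
Connected components of G2: 4 component(s) with vertex sets [[0], [3], [4], [1, 2]], sizes [1, 1, 1, 2].
The number of connected components (and the multiset of component sizes) is an isomorphism invariant — an isomorphism maps each component of G1 bijectively onto a component of G2. Since G1 has 2 component(s) and G2 has 4, they cannot be isomorphic.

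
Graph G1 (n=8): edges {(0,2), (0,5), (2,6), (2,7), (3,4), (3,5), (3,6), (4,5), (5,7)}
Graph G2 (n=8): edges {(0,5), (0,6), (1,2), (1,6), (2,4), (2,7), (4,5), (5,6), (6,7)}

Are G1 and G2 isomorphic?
Yes, isomorphic

The graphs are isomorphic.
One valid mapping φ: V(G1) → V(G2): 0→1, 1→3, 2→2, 3→5, 4→0, 5→6, 6→4, 7→7

Verify φ preserves adjacency — for each edge of G1, its image is an edge of G2:
  (0,2) → (φ(0),φ(2)) = (1,2) ∈ E(G2) ✓
  (0,5) → (φ(0),φ(5)) = (1,6) ∈ E(G2) ✓
  (2,6) → (φ(2),φ(6)) = (2,4) ∈ E(G2) ✓
  (2,7) → (φ(2),φ(7)) = (2,7) ∈ E(G2) ✓
  (3,4) → (φ(3),φ(4)) = (0,5) ∈ E(G2) ✓
  (3,5) → (φ(3),φ(5)) = (5,6) ∈ E(G2) ✓
  (3,6) → (φ(3),φ(6)) = (4,5) ∈ E(G2) ✓
  (4,5) → (φ(4),φ(5)) = (0,6) ∈ E(G2) ✓
  (5,7) → (φ(5),φ(7)) = (6,7) ∈ E(G2) ✓
All 9 edges of G1 map to edges of G2, and |E(G1)| = |E(G2)| = 9, so φ is a bijection on edges as well as vertices. Hence G1 ≅ G2.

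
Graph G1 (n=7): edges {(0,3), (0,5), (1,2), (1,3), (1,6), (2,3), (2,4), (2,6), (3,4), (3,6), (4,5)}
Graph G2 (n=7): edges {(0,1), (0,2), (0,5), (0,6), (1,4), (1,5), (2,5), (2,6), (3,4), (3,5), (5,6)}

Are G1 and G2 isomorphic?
Yes, isomorphic

The graphs are isomorphic.
One valid mapping φ: V(G1) → V(G2): 0→3, 1→6, 2→0, 3→5, 4→1, 5→4, 6→2

Verify φ preserves adjacency — for each edge of G1, its image is an edge of G2:
  (0,3) → (φ(0),φ(3)) = (3,5) ∈ E(G2) ✓
  (0,5) → (φ(0),φ(5)) = (3,4) ∈ E(G2) ✓
  (1,2) → (φ(1),φ(2)) = (0,6) ∈ E(G2) ✓
  (1,3) → (φ(1),φ(3)) = (5,6) ∈ E(G2) ✓
  (1,6) → (φ(1),φ(6)) = (2,6) ∈ E(G2) ✓
  (2,3) → (φ(2),φ(3)) = (0,5) ∈ E(G2) ✓
  (2,4) → (φ(2),φ(4)) = (0,1) ∈ E(G2) ✓
  (2,6) → (φ(2),φ(6)) = (0,2) ∈ E(G2) ✓
  (3,4) → (φ(3),φ(4)) = (1,5) ∈ E(G2) ✓
  (3,6) → (φ(3),φ(6)) = (2,5) ∈ E(G2) ✓
  (4,5) → (φ(4),φ(5)) = (1,4) ∈ E(G2) ✓
All 11 edges of G1 map to edges of G2, and |E(G1)| = |E(G2)| = 11, so φ is a bijection on edges as well as vertices. Hence G1 ≅ G2.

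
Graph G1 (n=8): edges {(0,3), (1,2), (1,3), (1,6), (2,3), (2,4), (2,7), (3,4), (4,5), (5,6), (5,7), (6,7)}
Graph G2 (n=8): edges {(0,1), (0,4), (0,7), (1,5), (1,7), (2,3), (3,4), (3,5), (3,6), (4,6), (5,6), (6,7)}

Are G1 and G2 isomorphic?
Yes, isomorphic

The graphs are isomorphic.
One valid mapping φ: V(G1) → V(G2): 0→2, 1→5, 2→6, 3→3, 4→4, 5→0, 6→1, 7→7

Verify φ preserves adjacency — for each edge of G1, its image is an edge of G2:
  (0,3) → (φ(0),φ(3)) = (2,3) ∈ E(G2) ✓
  (1,2) → (φ(1),φ(2)) = (5,6) ∈ E(G2) ✓
  (1,3) → (φ(1),φ(3)) = (3,5) ∈ E(G2) ✓
  (1,6) → (φ(1),φ(6)) = (1,5) ∈ E(G2) ✓
  (2,3) → (φ(2),φ(3)) = (3,6) ∈ E(G2) ✓
  (2,4) → (φ(2),φ(4)) = (4,6) ∈ E(G2) ✓
  (2,7) → (φ(2),φ(7)) = (6,7) ∈ E(G2) ✓
  (3,4) → (φ(3),φ(4)) = (3,4) ∈ E(G2) ✓
  (4,5) → (φ(4),φ(5)) = (0,4) ∈ E(G2) ✓
  (5,6) → (φ(5),φ(6)) = (0,1) ∈ E(G2) ✓
  (5,7) → (φ(5),φ(7)) = (0,7) ∈ E(G2) ✓
  (6,7) → (φ(6),φ(7)) = (1,7) ∈ E(G2) ✓
All 12 edges of G1 map to edges of G2, and |E(G1)| = |E(G2)| = 12, so φ is a bijection on edges as well as vertices. Hence G1 ≅ G2.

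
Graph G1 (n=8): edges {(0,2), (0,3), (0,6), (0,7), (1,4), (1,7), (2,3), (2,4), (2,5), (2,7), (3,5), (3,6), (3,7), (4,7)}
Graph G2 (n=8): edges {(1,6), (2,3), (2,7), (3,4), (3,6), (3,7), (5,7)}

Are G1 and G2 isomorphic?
No, not isomorphic

The graphs are NOT isomorphic.

Counting triangles (3-cliques): G1 has 8, G2 has 1.
Triangle count is an isomorphism invariant, so differing triangle counts rule out isomorphism.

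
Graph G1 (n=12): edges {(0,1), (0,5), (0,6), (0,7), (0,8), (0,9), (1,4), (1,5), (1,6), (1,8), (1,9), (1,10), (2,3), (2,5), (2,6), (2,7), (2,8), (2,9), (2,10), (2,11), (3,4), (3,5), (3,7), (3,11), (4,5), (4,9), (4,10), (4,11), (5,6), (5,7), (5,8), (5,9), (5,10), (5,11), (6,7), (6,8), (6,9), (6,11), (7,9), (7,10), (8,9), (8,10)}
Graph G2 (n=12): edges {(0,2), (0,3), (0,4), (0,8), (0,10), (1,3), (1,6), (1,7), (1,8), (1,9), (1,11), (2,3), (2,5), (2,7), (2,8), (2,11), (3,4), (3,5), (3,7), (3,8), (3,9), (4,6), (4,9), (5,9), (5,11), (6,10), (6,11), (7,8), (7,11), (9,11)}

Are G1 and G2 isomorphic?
No, not isomorphic

The graphs are NOT isomorphic.

Counting triangles (3-cliques): G1 has 58, G2 has 21.
Triangle count is an isomorphism invariant, so differing triangle counts rule out isomorphism.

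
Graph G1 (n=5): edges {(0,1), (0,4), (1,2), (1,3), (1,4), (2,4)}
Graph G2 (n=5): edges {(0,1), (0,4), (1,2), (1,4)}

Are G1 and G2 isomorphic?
No, not isomorphic

The graphs are NOT isomorphic.

Counting edges: G1 has 6 edge(s); G2 has 4 edge(s).
Edge count is an isomorphism invariant (a bijection on vertices induces a bijection on edges), so differing edge counts rule out isomorphism.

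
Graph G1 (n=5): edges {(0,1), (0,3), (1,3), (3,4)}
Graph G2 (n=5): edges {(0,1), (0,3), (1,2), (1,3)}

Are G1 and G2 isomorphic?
Yes, isomorphic

The graphs are isomorphic.
One valid mapping φ: V(G1) → V(G2): 0→3, 1→0, 2→4, 3→1, 4→2

Verify φ preserves adjacency — for each edge of G1, its image is an edge of G2:
  (0,1) → (φ(0),φ(1)) = (0,3) ∈ E(G2) ✓
  (0,3) → (φ(0),φ(3)) = (1,3) ∈ E(G2) ✓
  (1,3) → (φ(1),φ(3)) = (0,1) ∈ E(G2) ✓
  (3,4) → (φ(3),φ(4)) = (1,2) ∈ E(G2) ✓
All 4 edges of G1 map to edges of G2, and |E(G1)| = |E(G2)| = 4, so φ is a bijection on edges as well as vertices. Hence G1 ≅ G2.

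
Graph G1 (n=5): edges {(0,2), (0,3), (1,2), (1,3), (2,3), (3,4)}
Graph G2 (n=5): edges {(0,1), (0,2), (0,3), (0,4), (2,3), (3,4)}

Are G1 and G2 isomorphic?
Yes, isomorphic

The graphs are isomorphic.
One valid mapping φ: V(G1) → V(G2): 0→2, 1→4, 2→3, 3→0, 4→1

Verify φ preserves adjacency — for each edge of G1, its image is an edge of G2:
  (0,2) → (φ(0),φ(2)) = (2,3) ∈ E(G2) ✓
  (0,3) → (φ(0),φ(3)) = (0,2) ∈ E(G2) ✓
  (1,2) → (φ(1),φ(2)) = (3,4) ∈ E(G2) ✓
  (1,3) → (φ(1),φ(3)) = (0,4) ∈ E(G2) ✓
  (2,3) → (φ(2),φ(3)) = (0,3) ∈ E(G2) ✓
  (3,4) → (φ(3),φ(4)) = (0,1) ∈ E(G2) ✓
All 6 edges of G1 map to edges of G2, and |E(G1)| = |E(G2)| = 6, so φ is a bijection on edges as well as vertices. Hence G1 ≅ G2.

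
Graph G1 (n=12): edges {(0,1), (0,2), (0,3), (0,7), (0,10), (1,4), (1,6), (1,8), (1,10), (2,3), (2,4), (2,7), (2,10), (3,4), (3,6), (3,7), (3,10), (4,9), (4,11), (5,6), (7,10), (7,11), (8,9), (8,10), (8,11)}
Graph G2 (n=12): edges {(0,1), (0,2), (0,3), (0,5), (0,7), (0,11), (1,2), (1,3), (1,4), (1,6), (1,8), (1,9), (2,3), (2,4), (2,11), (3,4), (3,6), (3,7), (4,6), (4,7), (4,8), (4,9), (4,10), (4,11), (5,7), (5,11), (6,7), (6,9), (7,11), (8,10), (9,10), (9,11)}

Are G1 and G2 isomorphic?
No, not isomorphic

The graphs are NOT isomorphic.

Degrees in G1: deg(0)=5, deg(1)=5, deg(2)=5, deg(3)=6, deg(4)=5, deg(5)=1, deg(6)=3, deg(7)=5, deg(8)=4, deg(9)=2, deg(10)=6, deg(11)=3.
Sorted degree sequence of G1: [6, 6, 5, 5, 5, 5, 5, 4, 3, 3, 2, 1].
Degrees in G2: deg(0)=6, deg(1)=7, deg(2)=5, deg(3)=6, deg(4)=9, deg(5)=3, deg(6)=5, deg(7)=6, deg(8)=3, deg(9)=5, deg(10)=3, deg(11)=6.
Sorted degree sequence of G2: [9, 7, 6, 6, 6, 6, 5, 5, 5, 3, 3, 3].
The (sorted) degree sequence is an isomorphism invariant, so since G1 and G2 have different degree sequences they cannot be isomorphic.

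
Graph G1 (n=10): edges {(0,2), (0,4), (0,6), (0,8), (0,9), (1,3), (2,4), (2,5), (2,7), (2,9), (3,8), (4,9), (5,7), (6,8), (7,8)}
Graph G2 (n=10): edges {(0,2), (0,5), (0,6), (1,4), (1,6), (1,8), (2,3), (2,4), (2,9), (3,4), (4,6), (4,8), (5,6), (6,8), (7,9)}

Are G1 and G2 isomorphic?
Yes, isomorphic

The graphs are isomorphic.
One valid mapping φ: V(G1) → V(G2): 0→4, 1→7, 2→6, 3→9, 4→8, 5→5, 6→3, 7→0, 8→2, 9→1

Verify φ preserves adjacency — for each edge of G1, its image is an edge of G2:
  (0,2) → (φ(0),φ(2)) = (4,6) ∈ E(G2) ✓
  (0,4) → (φ(0),φ(4)) = (4,8) ∈ E(G2) ✓
  (0,6) → (φ(0),φ(6)) = (3,4) ∈ E(G2) ✓
  (0,8) → (φ(0),φ(8)) = (2,4) ∈ E(G2) ✓
  (0,9) → (φ(0),φ(9)) = (1,4) ∈ E(G2) ✓
  (1,3) → (φ(1),φ(3)) = (7,9) ∈ E(G2) ✓
  (2,4) → (φ(2),φ(4)) = (6,8) ∈ E(G2) ✓
  (2,5) → (φ(2),φ(5)) = (5,6) ∈ E(G2) ✓
  (2,7) → (φ(2),φ(7)) = (0,6) ∈ E(G2) ✓
  (2,9) → (φ(2),φ(9)) = (1,6) ∈ E(G2) ✓
  (3,8) → (φ(3),φ(8)) = (2,9) ∈ E(G2) ✓
  (4,9) → (φ(4),φ(9)) = (1,8) ∈ E(G2) ✓
  (5,7) → (φ(5),φ(7)) = (0,5) ∈ E(G2) ✓
  (6,8) → (φ(6),φ(8)) = (2,3) ∈ E(G2) ✓
  (7,8) → (φ(7),φ(8)) = (0,2) ∈ E(G2) ✓
All 15 edges of G1 map to edges of G2, and |E(G1)| = |E(G2)| = 15, so φ is a bijection on edges as well as vertices. Hence G1 ≅ G2.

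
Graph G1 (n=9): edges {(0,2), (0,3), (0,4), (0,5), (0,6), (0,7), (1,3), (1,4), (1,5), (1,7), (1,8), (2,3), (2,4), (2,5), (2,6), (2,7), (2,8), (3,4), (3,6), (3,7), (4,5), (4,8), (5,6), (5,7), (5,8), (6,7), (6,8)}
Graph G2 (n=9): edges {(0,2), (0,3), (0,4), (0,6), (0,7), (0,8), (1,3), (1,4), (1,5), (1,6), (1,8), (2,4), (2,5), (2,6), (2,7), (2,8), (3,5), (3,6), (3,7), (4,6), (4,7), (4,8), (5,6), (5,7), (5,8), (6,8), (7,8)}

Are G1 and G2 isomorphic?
Yes, isomorphic

The graphs are isomorphic.
One valid mapping φ: V(G1) → V(G2): 0→2, 1→3, 2→8, 3→7, 4→5, 5→6, 6→4, 7→0, 8→1

Verify φ preserves adjacency — for each edge of G1, its image is an edge of G2:
  (0,2) → (φ(0),φ(2)) = (2,8) ∈ E(G2) ✓
  (0,3) → (φ(0),φ(3)) = (2,7) ∈ E(G2) ✓
  (0,4) → (φ(0),φ(4)) = (2,5) ∈ E(G2) ✓
  (0,5) → (φ(0),φ(5)) = (2,6) ∈ E(G2) ✓
  (0,6) → (φ(0),φ(6)) = (2,4) ∈ E(G2) ✓
  (0,7) → (φ(0),φ(7)) = (0,2) ∈ E(G2) ✓
  (1,3) → (φ(1),φ(3)) = (3,7) ∈ E(G2) ✓
  (1,4) → (φ(1),φ(4)) = (3,5) ∈ E(G2) ✓
  (1,5) → (φ(1),φ(5)) = (3,6) ∈ E(G2) ✓
  (1,7) → (φ(1),φ(7)) = (0,3) ∈ E(G2) ✓
  (1,8) → (φ(1),φ(8)) = (1,3) ∈ E(G2) ✓
  (2,3) → (φ(2),φ(3)) = (7,8) ∈ E(G2) ✓
  (2,4) → (φ(2),φ(4)) = (5,8) ∈ E(G2) ✓
  (2,5) → (φ(2),φ(5)) = (6,8) ∈ E(G2) ✓
  (2,6) → (φ(2),φ(6)) = (4,8) ∈ E(G2) ✓
  (2,7) → (φ(2),φ(7)) = (0,8) ∈ E(G2) ✓
  (2,8) → (φ(2),φ(8)) = (1,8) ∈ E(G2) ✓
  (3,4) → (φ(3),φ(4)) = (5,7) ∈ E(G2) ✓
  (3,6) → (φ(3),φ(6)) = (4,7) ∈ E(G2) ✓
  (3,7) → (φ(3),φ(7)) = (0,7) ∈ E(G2) ✓
  (4,5) → (φ(4),φ(5)) = (5,6) ∈ E(G2) ✓
  (4,8) → (φ(4),φ(8)) = (1,5) ∈ E(G2) ✓
  (5,6) → (φ(5),φ(6)) = (4,6) ∈ E(G2) ✓
  (5,7) → (φ(5),φ(7)) = (0,6) ∈ E(G2) ✓
  (5,8) → (φ(5),φ(8)) = (1,6) ∈ E(G2) ✓
  (6,7) → (φ(6),φ(7)) = (0,4) ∈ E(G2) ✓
  (6,8) → (φ(6),φ(8)) = (1,4) ∈ E(G2) ✓
All 27 edges of G1 map to edges of G2, and |E(G1)| = |E(G2)| = 27, so φ is a bijection on edges as well as vertices. Hence G1 ≅ G2.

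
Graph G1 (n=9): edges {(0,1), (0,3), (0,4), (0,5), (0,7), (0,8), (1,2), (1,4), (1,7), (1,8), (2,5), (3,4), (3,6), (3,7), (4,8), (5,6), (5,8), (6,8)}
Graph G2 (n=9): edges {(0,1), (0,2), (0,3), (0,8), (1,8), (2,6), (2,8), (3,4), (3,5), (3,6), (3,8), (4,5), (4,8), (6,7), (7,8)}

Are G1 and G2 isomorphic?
No, not isomorphic

The graphs are NOT isomorphic.

Degrees in G1: deg(0)=6, deg(1)=5, deg(2)=2, deg(3)=4, deg(4)=4, deg(5)=4, deg(6)=3, deg(7)=3, deg(8)=5.
Sorted degree sequence of G1: [6, 5, 5, 4, 4, 4, 3, 3, 2].
Degrees in G2: deg(0)=4, deg(1)=2, deg(2)=3, deg(3)=5, deg(4)=3, deg(5)=2, deg(6)=3, deg(7)=2, deg(8)=6.
Sorted degree sequence of G2: [6, 5, 4, 3, 3, 3, 2, 2, 2].
The (sorted) degree sequence is an isomorphism invariant, so since G1 and G2 have different degree sequences they cannot be isomorphic.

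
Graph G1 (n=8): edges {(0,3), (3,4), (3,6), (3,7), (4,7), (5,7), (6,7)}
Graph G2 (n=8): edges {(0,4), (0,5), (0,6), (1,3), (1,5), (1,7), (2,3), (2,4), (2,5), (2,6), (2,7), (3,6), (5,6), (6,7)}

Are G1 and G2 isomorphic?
No, not isomorphic

The graphs are NOT isomorphic.

Degrees in G1: deg(0)=1, deg(1)=0, deg(2)=0, deg(3)=4, deg(4)=2, deg(5)=1, deg(6)=2, deg(7)=4.
Sorted degree sequence of G1: [4, 4, 2, 2, 1, 1, 0, 0].
Degrees in G2: deg(0)=3, deg(1)=3, deg(2)=5, deg(3)=3, deg(4)=2, deg(5)=4, deg(6)=5, deg(7)=3.
Sorted degree sequence of G2: [5, 5, 4, 3, 3, 3, 3, 2].
The (sorted) degree sequence is an isomorphism invariant, so since G1 and G2 have different degree sequences they cannot be isomorphic.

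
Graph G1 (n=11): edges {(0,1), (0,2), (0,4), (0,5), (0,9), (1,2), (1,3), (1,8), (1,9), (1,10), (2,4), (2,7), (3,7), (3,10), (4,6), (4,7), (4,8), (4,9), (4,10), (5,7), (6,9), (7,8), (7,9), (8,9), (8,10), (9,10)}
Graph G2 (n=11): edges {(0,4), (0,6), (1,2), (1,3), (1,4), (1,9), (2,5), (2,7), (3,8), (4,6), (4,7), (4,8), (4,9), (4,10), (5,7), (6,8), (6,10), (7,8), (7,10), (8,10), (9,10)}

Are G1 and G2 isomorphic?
No, not isomorphic

The graphs are NOT isomorphic.

Counting triangles (3-cliques): G1 has 17, G2 has 11.
Triangle count is an isomorphism invariant, so differing triangle counts rule out isomorphism.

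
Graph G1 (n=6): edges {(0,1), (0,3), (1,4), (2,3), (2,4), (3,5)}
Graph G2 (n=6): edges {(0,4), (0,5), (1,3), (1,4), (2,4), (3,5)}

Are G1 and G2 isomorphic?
Yes, isomorphic

The graphs are isomorphic.
One valid mapping φ: V(G1) → V(G2): 0→0, 1→5, 2→1, 3→4, 4→3, 5→2

Verify φ preserves adjacency — for each edge of G1, its image is an edge of G2:
  (0,1) → (φ(0),φ(1)) = (0,5) ∈ E(G2) ✓
  (0,3) → (φ(0),φ(3)) = (0,4) ∈ E(G2) ✓
  (1,4) → (φ(1),φ(4)) = (3,5) ∈ E(G2) ✓
  (2,3) → (φ(2),φ(3)) = (1,4) ∈ E(G2) ✓
  (2,4) → (φ(2),φ(4)) = (1,3) ∈ E(G2) ✓
  (3,5) → (φ(3),φ(5)) = (2,4) ∈ E(G2) ✓
All 6 edges of G1 map to edges of G2, and |E(G1)| = |E(G2)| = 6, so φ is a bijection on edges as well as vertices. Hence G1 ≅ G2.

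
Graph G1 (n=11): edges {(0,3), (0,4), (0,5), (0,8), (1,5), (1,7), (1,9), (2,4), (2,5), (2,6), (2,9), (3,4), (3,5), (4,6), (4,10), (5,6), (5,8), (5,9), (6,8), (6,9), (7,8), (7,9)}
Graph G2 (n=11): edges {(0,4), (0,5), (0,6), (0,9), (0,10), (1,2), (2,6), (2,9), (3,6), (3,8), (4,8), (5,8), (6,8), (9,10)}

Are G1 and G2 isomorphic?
No, not isomorphic

The graphs are NOT isomorphic.

Connected components of G1: 1 component(s) with vertex sets [[0, 1, 2, 3, 4, 5, 6, 7, 8, 9, 10]], sizes [11].
Connected components of G2: 2 component(s) with vertex sets [[7], [0, 1, 2, 3, 4, 5, 6, 8, 9, 10]], sizes [1, 10].
The number of connected components (and the multiset of component sizes) is an isomorphism invariant — an isomorphism maps each component of G1 bijectively onto a component of G2. Since G1 has 1 component(s) and G2 has 2, they cannot be isomorphic.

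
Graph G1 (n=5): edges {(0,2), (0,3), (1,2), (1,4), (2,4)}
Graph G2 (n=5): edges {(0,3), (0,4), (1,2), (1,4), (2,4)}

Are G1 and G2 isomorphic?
Yes, isomorphic

The graphs are isomorphic.
One valid mapping φ: V(G1) → V(G2): 0→0, 1→2, 2→4, 3→3, 4→1

Verify φ preserves adjacency — for each edge of G1, its image is an edge of G2:
  (0,2) → (φ(0),φ(2)) = (0,4) ∈ E(G2) ✓
  (0,3) → (φ(0),φ(3)) = (0,3) ∈ E(G2) ✓
  (1,2) → (φ(1),φ(2)) = (2,4) ∈ E(G2) ✓
  (1,4) → (φ(1),φ(4)) = (1,2) ∈ E(G2) ✓
  (2,4) → (φ(2),φ(4)) = (1,4) ∈ E(G2) ✓
All 5 edges of G1 map to edges of G2, and |E(G1)| = |E(G2)| = 5, so φ is a bijection on edges as well as vertices. Hence G1 ≅ G2.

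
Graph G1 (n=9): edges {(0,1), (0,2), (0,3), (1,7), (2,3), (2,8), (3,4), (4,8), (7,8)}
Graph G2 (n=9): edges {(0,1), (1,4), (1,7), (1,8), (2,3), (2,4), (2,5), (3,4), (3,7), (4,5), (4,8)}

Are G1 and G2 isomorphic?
No, not isomorphic

The graphs are NOT isomorphic.

Connected components of G1: 3 component(s) with vertex sets [[5], [6], [0, 1, 2, 3, 4, 7, 8]], sizes [1, 1, 7].
Connected components of G2: 2 component(s) with vertex sets [[6], [0, 1, 2, 3, 4, 5, 7, 8]], sizes [1, 8].
The number of connected components (and the multiset of component sizes) is an isomorphism invariant — an isomorphism maps each component of G1 bijectively onto a component of G2. Since G1 has 3 component(s) and G2 has 2, they cannot be isomorphic.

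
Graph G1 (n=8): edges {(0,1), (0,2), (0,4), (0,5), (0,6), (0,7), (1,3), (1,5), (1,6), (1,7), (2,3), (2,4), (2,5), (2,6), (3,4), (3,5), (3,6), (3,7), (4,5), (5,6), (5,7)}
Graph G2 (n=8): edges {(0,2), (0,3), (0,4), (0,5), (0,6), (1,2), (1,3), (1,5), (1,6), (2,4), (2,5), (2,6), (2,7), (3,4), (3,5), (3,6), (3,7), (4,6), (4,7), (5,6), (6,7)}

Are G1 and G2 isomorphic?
Yes, isomorphic

The graphs are isomorphic.
One valid mapping φ: V(G1) → V(G2): 0→2, 1→5, 2→4, 3→3, 4→7, 5→6, 6→0, 7→1

Verify φ preserves adjacency — for each edge of G1, its image is an edge of G2:
  (0,1) → (φ(0),φ(1)) = (2,5) ∈ E(G2) ✓
  (0,2) → (φ(0),φ(2)) = (2,4) ∈ E(G2) ✓
  (0,4) → (φ(0),φ(4)) = (2,7) ∈ E(G2) ✓
  (0,5) → (φ(0),φ(5)) = (2,6) ∈ E(G2) ✓
  (0,6) → (φ(0),φ(6)) = (0,2) ∈ E(G2) ✓
  (0,7) → (φ(0),φ(7)) = (1,2) ∈ E(G2) ✓
  (1,3) → (φ(1),φ(3)) = (3,5) ∈ E(G2) ✓
  (1,5) → (φ(1),φ(5)) = (5,6) ∈ E(G2) ✓
  (1,6) → (φ(1),φ(6)) = (0,5) ∈ E(G2) ✓
  (1,7) → (φ(1),φ(7)) = (1,5) ∈ E(G2) ✓
  (2,3) → (φ(2),φ(3)) = (3,4) ∈ E(G2) ✓
  (2,4) → (φ(2),φ(4)) = (4,7) ∈ E(G2) ✓
  (2,5) → (φ(2),φ(5)) = (4,6) ∈ E(G2) ✓
  (2,6) → (φ(2),φ(6)) = (0,4) ∈ E(G2) ✓
  (3,4) → (φ(3),φ(4)) = (3,7) ∈ E(G2) ✓
  (3,5) → (φ(3),φ(5)) = (3,6) ∈ E(G2) ✓
  (3,6) → (φ(3),φ(6)) = (0,3) ∈ E(G2) ✓
  (3,7) → (φ(3),φ(7)) = (1,3) ∈ E(G2) ✓
  (4,5) → (φ(4),φ(5)) = (6,7) ∈ E(G2) ✓
  (5,6) → (φ(5),φ(6)) = (0,6) ∈ E(G2) ✓
  (5,7) → (φ(5),φ(7)) = (1,6) ∈ E(G2) ✓
All 21 edges of G1 map to edges of G2, and |E(G1)| = |E(G2)| = 21, so φ is a bijection on edges as well as vertices. Hence G1 ≅ G2.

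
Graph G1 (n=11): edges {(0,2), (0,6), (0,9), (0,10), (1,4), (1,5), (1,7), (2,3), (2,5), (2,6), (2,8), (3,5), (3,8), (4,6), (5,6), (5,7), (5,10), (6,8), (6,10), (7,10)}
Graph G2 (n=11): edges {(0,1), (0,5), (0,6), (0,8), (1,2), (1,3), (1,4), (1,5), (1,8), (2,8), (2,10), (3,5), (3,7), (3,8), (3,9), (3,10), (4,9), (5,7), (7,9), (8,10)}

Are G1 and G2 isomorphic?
Yes, isomorphic

The graphs are isomorphic.
One valid mapping φ: V(G1) → V(G2): 0→0, 1→9, 2→8, 3→10, 4→4, 5→3, 6→1, 7→7, 8→2, 9→6, 10→5

Verify φ preserves adjacency — for each edge of G1, its image is an edge of G2:
  (0,2) → (φ(0),φ(2)) = (0,8) ∈ E(G2) ✓
  (0,6) → (φ(0),φ(6)) = (0,1) ∈ E(G2) ✓
  (0,9) → (φ(0),φ(9)) = (0,6) ∈ E(G2) ✓
  (0,10) → (φ(0),φ(10)) = (0,5) ∈ E(G2) ✓
  (1,4) → (φ(1),φ(4)) = (4,9) ∈ E(G2) ✓
  (1,5) → (φ(1),φ(5)) = (3,9) ∈ E(G2) ✓
  (1,7) → (φ(1),φ(7)) = (7,9) ∈ E(G2) ✓
  (2,3) → (φ(2),φ(3)) = (8,10) ∈ E(G2) ✓
  (2,5) → (φ(2),φ(5)) = (3,8) ∈ E(G2) ✓
  (2,6) → (φ(2),φ(6)) = (1,8) ∈ E(G2) ✓
  (2,8) → (φ(2),φ(8)) = (2,8) ∈ E(G2) ✓
  (3,5) → (φ(3),φ(5)) = (3,10) ∈ E(G2) ✓
  (3,8) → (φ(3),φ(8)) = (2,10) ∈ E(G2) ✓
  (4,6) → (φ(4),φ(6)) = (1,4) ∈ E(G2) ✓
  (5,6) → (φ(5),φ(6)) = (1,3) ∈ E(G2) ✓
  (5,7) → (φ(5),φ(7)) = (3,7) ∈ E(G2) ✓
  (5,10) → (φ(5),φ(10)) = (3,5) ∈ E(G2) ✓
  (6,8) → (φ(6),φ(8)) = (1,2) ∈ E(G2) ✓
  (6,10) → (φ(6),φ(10)) = (1,5) ∈ E(G2) ✓
  (7,10) → (φ(7),φ(10)) = (5,7) ∈ E(G2) ✓
All 20 edges of G1 map to edges of G2, and |E(G1)| = |E(G2)| = 20, so φ is a bijection on edges as well as vertices. Hence G1 ≅ G2.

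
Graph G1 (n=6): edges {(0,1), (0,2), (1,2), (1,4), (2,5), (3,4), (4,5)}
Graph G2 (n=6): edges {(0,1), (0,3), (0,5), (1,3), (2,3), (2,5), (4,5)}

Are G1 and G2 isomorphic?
Yes, isomorphic

The graphs are isomorphic.
One valid mapping φ: V(G1) → V(G2): 0→1, 1→0, 2→3, 3→4, 4→5, 5→2

Verify φ preserves adjacency — for each edge of G1, its image is an edge of G2:
  (0,1) → (φ(0),φ(1)) = (0,1) ∈ E(G2) ✓
  (0,2) → (φ(0),φ(2)) = (1,3) ∈ E(G2) ✓
  (1,2) → (φ(1),φ(2)) = (0,3) ∈ E(G2) ✓
  (1,4) → (φ(1),φ(4)) = (0,5) ∈ E(G2) ✓
  (2,5) → (φ(2),φ(5)) = (2,3) ∈ E(G2) ✓
  (3,4) → (φ(3),φ(4)) = (4,5) ∈ E(G2) ✓
  (4,5) → (φ(4),φ(5)) = (2,5) ∈ E(G2) ✓
All 7 edges of G1 map to edges of G2, and |E(G1)| = |E(G2)| = 7, so φ is a bijection on edges as well as vertices. Hence G1 ≅ G2.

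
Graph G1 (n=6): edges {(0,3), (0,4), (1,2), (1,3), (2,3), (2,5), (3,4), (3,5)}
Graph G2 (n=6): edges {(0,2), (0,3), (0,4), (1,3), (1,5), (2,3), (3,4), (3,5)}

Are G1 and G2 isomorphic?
Yes, isomorphic

The graphs are isomorphic.
One valid mapping φ: V(G1) → V(G2): 0→5, 1→2, 2→0, 3→3, 4→1, 5→4

Verify φ preserves adjacency — for each edge of G1, its image is an edge of G2:
  (0,3) → (φ(0),φ(3)) = (3,5) ∈ E(G2) ✓
  (0,4) → (φ(0),φ(4)) = (1,5) ∈ E(G2) ✓
  (1,2) → (φ(1),φ(2)) = (0,2) ∈ E(G2) ✓
  (1,3) → (φ(1),φ(3)) = (2,3) ∈ E(G2) ✓
  (2,3) → (φ(2),φ(3)) = (0,3) ∈ E(G2) ✓
  (2,5) → (φ(2),φ(5)) = (0,4) ∈ E(G2) ✓
  (3,4) → (φ(3),φ(4)) = (1,3) ∈ E(G2) ✓
  (3,5) → (φ(3),φ(5)) = (3,4) ∈ E(G2) ✓
All 8 edges of G1 map to edges of G2, and |E(G1)| = |E(G2)| = 8, so φ is a bijection on edges as well as vertices. Hence G1 ≅ G2.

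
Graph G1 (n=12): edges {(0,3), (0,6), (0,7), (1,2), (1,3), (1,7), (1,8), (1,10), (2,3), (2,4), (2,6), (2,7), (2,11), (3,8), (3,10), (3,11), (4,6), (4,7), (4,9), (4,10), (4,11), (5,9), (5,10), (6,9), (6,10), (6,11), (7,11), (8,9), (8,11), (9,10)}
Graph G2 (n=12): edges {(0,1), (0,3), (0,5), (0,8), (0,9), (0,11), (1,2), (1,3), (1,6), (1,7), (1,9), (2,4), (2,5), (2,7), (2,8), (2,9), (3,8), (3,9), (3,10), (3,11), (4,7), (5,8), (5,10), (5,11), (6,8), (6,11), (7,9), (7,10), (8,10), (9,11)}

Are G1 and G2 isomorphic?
Yes, isomorphic

The graphs are isomorphic.
One valid mapping φ: V(G1) → V(G2): 0→6, 1→5, 2→0, 3→8, 4→9, 5→4, 6→1, 7→11, 8→10, 9→7, 10→2, 11→3

Verify φ preserves adjacency — for each edge of G1, its image is an edge of G2:
  (0,3) → (φ(0),φ(3)) = (6,8) ∈ E(G2) ✓
  (0,6) → (φ(0),φ(6)) = (1,6) ∈ E(G2) ✓
  (0,7) → (φ(0),φ(7)) = (6,11) ∈ E(G2) ✓
  (1,2) → (φ(1),φ(2)) = (0,5) ∈ E(G2) ✓
  (1,3) → (φ(1),φ(3)) = (5,8) ∈ E(G2) ✓
  (1,7) → (φ(1),φ(7)) = (5,11) ∈ E(G2) ✓
  (1,8) → (φ(1),φ(8)) = (5,10) ∈ E(G2) ✓
  (1,10) → (φ(1),φ(10)) = (2,5) ∈ E(G2) ✓
  (2,3) → (φ(2),φ(3)) = (0,8) ∈ E(G2) ✓
  (2,4) → (φ(2),φ(4)) = (0,9) ∈ E(G2) ✓
  (2,6) → (φ(2),φ(6)) = (0,1) ∈ E(G2) ✓
  (2,7) → (φ(2),φ(7)) = (0,11) ∈ E(G2) ✓
  (2,11) → (φ(2),φ(11)) = (0,3) ∈ E(G2) ✓
  (3,8) → (φ(3),φ(8)) = (8,10) ∈ E(G2) ✓
  (3,10) → (φ(3),φ(10)) = (2,8) ∈ E(G2) ✓
  (3,11) → (φ(3),φ(11)) = (3,8) ∈ E(G2) ✓
  (4,6) → (φ(4),φ(6)) = (1,9) ∈ E(G2) ✓
  (4,7) → (φ(4),φ(7)) = (9,11) ∈ E(G2) ✓
  (4,9) → (φ(4),φ(9)) = (7,9) ∈ E(G2) ✓
  (4,10) → (φ(4),φ(10)) = (2,9) ∈ E(G2) ✓
  (4,11) → (φ(4),φ(11)) = (3,9) ∈ E(G2) ✓
  (5,9) → (φ(5),φ(9)) = (4,7) ∈ E(G2) ✓
  (5,10) → (φ(5),φ(10)) = (2,4) ∈ E(G2) ✓
  (6,9) → (φ(6),φ(9)) = (1,7) ∈ E(G2) ✓
  (6,10) → (φ(6),φ(10)) = (1,2) ∈ E(G2) ✓
  (6,11) → (φ(6),φ(11)) = (1,3) ∈ E(G2) ✓
  (7,11) → (φ(7),φ(11)) = (3,11) ∈ E(G2) ✓
  (8,9) → (φ(8),φ(9)) = (7,10) ∈ E(G2) ✓
  (8,11) → (φ(8),φ(11)) = (3,10) ∈ E(G2) ✓
  (9,10) → (φ(9),φ(10)) = (2,7) ∈ E(G2) ✓
All 30 edges of G1 map to edges of G2, and |E(G1)| = |E(G2)| = 30, so φ is a bijection on edges as well as vertices. Hence G1 ≅ G2.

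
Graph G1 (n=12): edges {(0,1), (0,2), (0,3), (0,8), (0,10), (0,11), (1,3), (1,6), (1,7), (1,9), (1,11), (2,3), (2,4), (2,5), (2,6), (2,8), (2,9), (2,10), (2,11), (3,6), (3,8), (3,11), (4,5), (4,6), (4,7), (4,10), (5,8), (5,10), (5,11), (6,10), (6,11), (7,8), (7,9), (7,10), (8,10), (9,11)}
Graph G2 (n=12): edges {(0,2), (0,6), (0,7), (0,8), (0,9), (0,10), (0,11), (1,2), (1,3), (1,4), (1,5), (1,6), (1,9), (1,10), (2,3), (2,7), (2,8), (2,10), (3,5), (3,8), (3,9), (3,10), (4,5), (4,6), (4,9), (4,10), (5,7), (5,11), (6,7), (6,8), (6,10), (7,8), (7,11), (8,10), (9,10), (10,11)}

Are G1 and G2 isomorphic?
Yes, isomorphic

The graphs are isomorphic.
One valid mapping φ: V(G1) → V(G2): 0→2, 1→7, 2→10, 3→8, 4→4, 5→9, 6→6, 7→5, 8→3, 9→11, 10→1, 11→0

Verify φ preserves adjacency — for each edge of G1, its image is an edge of G2:
  (0,1) → (φ(0),φ(1)) = (2,7) ∈ E(G2) ✓
  (0,2) → (φ(0),φ(2)) = (2,10) ∈ E(G2) ✓
  (0,3) → (φ(0),φ(3)) = (2,8) ∈ E(G2) ✓
  (0,8) → (φ(0),φ(8)) = (2,3) ∈ E(G2) ✓
  (0,10) → (φ(0),φ(10)) = (1,2) ∈ E(G2) ✓
  (0,11) → (φ(0),φ(11)) = (0,2) ∈ E(G2) ✓
  (1,3) → (φ(1),φ(3)) = (7,8) ∈ E(G2) ✓
  (1,6) → (φ(1),φ(6)) = (6,7) ∈ E(G2) ✓
  (1,7) → (φ(1),φ(7)) = (5,7) ∈ E(G2) ✓
  (1,9) → (φ(1),φ(9)) = (7,11) ∈ E(G2) ✓
  (1,11) → (φ(1),φ(11)) = (0,7) ∈ E(G2) ✓
  (2,3) → (φ(2),φ(3)) = (8,10) ∈ E(G2) ✓
  (2,4) → (φ(2),φ(4)) = (4,10) ∈ E(G2) ✓
  (2,5) → (φ(2),φ(5)) = (9,10) ∈ E(G2) ✓
  (2,6) → (φ(2),φ(6)) = (6,10) ∈ E(G2) ✓
  (2,8) → (φ(2),φ(8)) = (3,10) ∈ E(G2) ✓
  (2,9) → (φ(2),φ(9)) = (10,11) ∈ E(G2) ✓
  (2,10) → (φ(2),φ(10)) = (1,10) ∈ E(G2) ✓
  (2,11) → (φ(2),φ(11)) = (0,10) ∈ E(G2) ✓
  (3,6) → (φ(3),φ(6)) = (6,8) ∈ E(G2) ✓
  (3,8) → (φ(3),φ(8)) = (3,8) ∈ E(G2) ✓
  (3,11) → (φ(3),φ(11)) = (0,8) ∈ E(G2) ✓
  (4,5) → (φ(4),φ(5)) = (4,9) ∈ E(G2) ✓
  (4,6) → (φ(4),φ(6)) = (4,6) ∈ E(G2) ✓
  (4,7) → (φ(4),φ(7)) = (4,5) ∈ E(G2) ✓
  (4,10) → (φ(4),φ(10)) = (1,4) ∈ E(G2) ✓
  (5,8) → (φ(5),φ(8)) = (3,9) ∈ E(G2) ✓
  (5,10) → (φ(5),φ(10)) = (1,9) ∈ E(G2) ✓
  (5,11) → (φ(5),φ(11)) = (0,9) ∈ E(G2) ✓
  (6,10) → (φ(6),φ(10)) = (1,6) ∈ E(G2) ✓
  (6,11) → (φ(6),φ(11)) = (0,6) ∈ E(G2) ✓
  (7,8) → (φ(7),φ(8)) = (3,5) ∈ E(G2) ✓
  (7,9) → (φ(7),φ(9)) = (5,11) ∈ E(G2) ✓
  (7,10) → (φ(7),φ(10)) = (1,5) ∈ E(G2) ✓
  (8,10) → (φ(8),φ(10)) = (1,3) ∈ E(G2) ✓
  (9,11) → (φ(9),φ(11)) = (0,11) ∈ E(G2) ✓
All 36 edges of G1 map to edges of G2, and |E(G1)| = |E(G2)| = 36, so φ is a bijection on edges as well as vertices. Hence G1 ≅ G2.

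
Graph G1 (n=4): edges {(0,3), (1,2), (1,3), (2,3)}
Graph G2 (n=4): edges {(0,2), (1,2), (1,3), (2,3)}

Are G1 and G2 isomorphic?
Yes, isomorphic

The graphs are isomorphic.
One valid mapping φ: V(G1) → V(G2): 0→0, 1→1, 2→3, 3→2

Verify φ preserves adjacency — for each edge of G1, its image is an edge of G2:
  (0,3) → (φ(0),φ(3)) = (0,2) ∈ E(G2) ✓
  (1,2) → (φ(1),φ(2)) = (1,3) ∈ E(G2) ✓
  (1,3) → (φ(1),φ(3)) = (1,2) ∈ E(G2) ✓
  (2,3) → (φ(2),φ(3)) = (2,3) ∈ E(G2) ✓
All 4 edges of G1 map to edges of G2, and |E(G1)| = |E(G2)| = 4, so φ is a bijection on edges as well as vertices. Hence G1 ≅ G2.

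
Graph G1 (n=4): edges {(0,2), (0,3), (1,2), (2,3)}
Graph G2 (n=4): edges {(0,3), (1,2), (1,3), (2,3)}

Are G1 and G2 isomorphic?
Yes, isomorphic

The graphs are isomorphic.
One valid mapping φ: V(G1) → V(G2): 0→1, 1→0, 2→3, 3→2

Verify φ preserves adjacency — for each edge of G1, its image is an edge of G2:
  (0,2) → (φ(0),φ(2)) = (1,3) ∈ E(G2) ✓
  (0,3) → (φ(0),φ(3)) = (1,2) ∈ E(G2) ✓
  (1,2) → (φ(1),φ(2)) = (0,3) ∈ E(G2) ✓
  (2,3) → (φ(2),φ(3)) = (2,3) ∈ E(G2) ✓
All 4 edges of G1 map to edges of G2, and |E(G1)| = |E(G2)| = 4, so φ is a bijection on edges as well as vertices. Hence G1 ≅ G2.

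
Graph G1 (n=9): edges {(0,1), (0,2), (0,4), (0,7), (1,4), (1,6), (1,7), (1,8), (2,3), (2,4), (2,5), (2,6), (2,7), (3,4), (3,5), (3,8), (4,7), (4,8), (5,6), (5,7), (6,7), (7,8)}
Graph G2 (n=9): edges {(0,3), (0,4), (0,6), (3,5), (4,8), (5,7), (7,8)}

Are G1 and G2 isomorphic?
No, not isomorphic

The graphs are NOT isomorphic.

Connected components of G1: 1 component(s) with vertex sets [[0, 1, 2, 3, 4, 5, 6, 7, 8]], sizes [9].
Connected components of G2: 3 component(s) with vertex sets [[1], [2], [0, 3, 4, 5, 6, 7, 8]], sizes [1, 1, 7].
The number of connected components (and the multiset of component sizes) is an isomorphism invariant — an isomorphism maps each component of G1 bijectively onto a component of G2. Since G1 has 1 component(s) and G2 has 3, they cannot be isomorphic.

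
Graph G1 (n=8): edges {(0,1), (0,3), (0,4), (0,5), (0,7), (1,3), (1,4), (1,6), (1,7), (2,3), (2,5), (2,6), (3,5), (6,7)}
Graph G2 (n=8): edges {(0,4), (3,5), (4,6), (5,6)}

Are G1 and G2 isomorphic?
No, not isomorphic

The graphs are NOT isomorphic.

Connected components of G1: 1 component(s) with vertex sets [[0, 1, 2, 3, 4, 5, 6, 7]], sizes [8].
Connected components of G2: 4 component(s) with vertex sets [[1], [2], [7], [0, 3, 4, 5, 6]], sizes [1, 1, 1, 5].
The number of connected components (and the multiset of component sizes) is an isomorphism invariant — an isomorphism maps each component of G1 bijectively onto a component of G2. Since G1 has 1 component(s) and G2 has 4, they cannot be isomorphic.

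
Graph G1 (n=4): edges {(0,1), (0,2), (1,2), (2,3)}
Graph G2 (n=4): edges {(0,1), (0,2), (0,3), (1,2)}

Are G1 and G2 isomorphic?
Yes, isomorphic

The graphs are isomorphic.
One valid mapping φ: V(G1) → V(G2): 0→2, 1→1, 2→0, 3→3

Verify φ preserves adjacency — for each edge of G1, its image is an edge of G2:
  (0,1) → (φ(0),φ(1)) = (1,2) ∈ E(G2) ✓
  (0,2) → (φ(0),φ(2)) = (0,2) ∈ E(G2) ✓
  (1,2) → (φ(1),φ(2)) = (0,1) ∈ E(G2) ✓
  (2,3) → (φ(2),φ(3)) = (0,3) ∈ E(G2) ✓
All 4 edges of G1 map to edges of G2, and |E(G1)| = |E(G2)| = 4, so φ is a bijection on edges as well as vertices. Hence G1 ≅ G2.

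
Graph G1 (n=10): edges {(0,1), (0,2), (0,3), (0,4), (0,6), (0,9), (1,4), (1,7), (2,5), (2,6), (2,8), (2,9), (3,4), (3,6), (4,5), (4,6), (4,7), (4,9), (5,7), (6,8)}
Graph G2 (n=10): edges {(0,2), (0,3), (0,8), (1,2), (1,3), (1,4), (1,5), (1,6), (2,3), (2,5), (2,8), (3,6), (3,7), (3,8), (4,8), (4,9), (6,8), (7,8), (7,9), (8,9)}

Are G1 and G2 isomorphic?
Yes, isomorphic

The graphs are isomorphic.
One valid mapping φ: V(G1) → V(G2): 0→3, 1→7, 2→1, 3→0, 4→8, 5→4, 6→2, 7→9, 8→5, 9→6

Verify φ preserves adjacency — for each edge of G1, its image is an edge of G2:
  (0,1) → (φ(0),φ(1)) = (3,7) ∈ E(G2) ✓
  (0,2) → (φ(0),φ(2)) = (1,3) ∈ E(G2) ✓
  (0,3) → (φ(0),φ(3)) = (0,3) ∈ E(G2) ✓
  (0,4) → (φ(0),φ(4)) = (3,8) ∈ E(G2) ✓
  (0,6) → (φ(0),φ(6)) = (2,3) ∈ E(G2) ✓
  (0,9) → (φ(0),φ(9)) = (3,6) ∈ E(G2) ✓
  (1,4) → (φ(1),φ(4)) = (7,8) ∈ E(G2) ✓
  (1,7) → (φ(1),φ(7)) = (7,9) ∈ E(G2) ✓
  (2,5) → (φ(2),φ(5)) = (1,4) ∈ E(G2) ✓
  (2,6) → (φ(2),φ(6)) = (1,2) ∈ E(G2) ✓
  (2,8) → (φ(2),φ(8)) = (1,5) ∈ E(G2) ✓
  (2,9) → (φ(2),φ(9)) = (1,6) ∈ E(G2) ✓
  (3,4) → (φ(3),φ(4)) = (0,8) ∈ E(G2) ✓
  (3,6) → (φ(3),φ(6)) = (0,2) ∈ E(G2) ✓
  (4,5) → (φ(4),φ(5)) = (4,8) ∈ E(G2) ✓
  (4,6) → (φ(4),φ(6)) = (2,8) ∈ E(G2) ✓
  (4,7) → (φ(4),φ(7)) = (8,9) ∈ E(G2) ✓
  (4,9) → (φ(4),φ(9)) = (6,8) ∈ E(G2) ✓
  (5,7) → (φ(5),φ(7)) = (4,9) ∈ E(G2) ✓
  (6,8) → (φ(6),φ(8)) = (2,5) ∈ E(G2) ✓
All 20 edges of G1 map to edges of G2, and |E(G1)| = |E(G2)| = 20, so φ is a bijection on edges as well as vertices. Hence G1 ≅ G2.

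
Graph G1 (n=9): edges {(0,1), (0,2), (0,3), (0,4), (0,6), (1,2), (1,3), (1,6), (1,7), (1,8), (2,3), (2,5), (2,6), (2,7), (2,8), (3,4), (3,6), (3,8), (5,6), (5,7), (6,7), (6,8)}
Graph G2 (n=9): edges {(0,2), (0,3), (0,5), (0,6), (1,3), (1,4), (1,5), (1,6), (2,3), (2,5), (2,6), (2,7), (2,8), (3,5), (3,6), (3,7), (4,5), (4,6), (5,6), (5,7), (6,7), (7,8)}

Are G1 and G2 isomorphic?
Yes, isomorphic

The graphs are isomorphic.
One valid mapping φ: V(G1) → V(G2): 0→7, 1→3, 2→6, 3→2, 4→8, 5→4, 6→5, 7→1, 8→0

Verify φ preserves adjacency — for each edge of G1, its image is an edge of G2:
  (0,1) → (φ(0),φ(1)) = (3,7) ∈ E(G2) ✓
  (0,2) → (φ(0),φ(2)) = (6,7) ∈ E(G2) ✓
  (0,3) → (φ(0),φ(3)) = (2,7) ∈ E(G2) ✓
  (0,4) → (φ(0),φ(4)) = (7,8) ∈ E(G2) ✓
  (0,6) → (φ(0),φ(6)) = (5,7) ∈ E(G2) ✓
  (1,2) → (φ(1),φ(2)) = (3,6) ∈ E(G2) ✓
  (1,3) → (φ(1),φ(3)) = (2,3) ∈ E(G2) ✓
  (1,6) → (φ(1),φ(6)) = (3,5) ∈ E(G2) ✓
  (1,7) → (φ(1),φ(7)) = (1,3) ∈ E(G2) ✓
  (1,8) → (φ(1),φ(8)) = (0,3) ∈ E(G2) ✓
  (2,3) → (φ(2),φ(3)) = (2,6) ∈ E(G2) ✓
  (2,5) → (φ(2),φ(5)) = (4,6) ∈ E(G2) ✓
  (2,6) → (φ(2),φ(6)) = (5,6) ∈ E(G2) ✓
  (2,7) → (φ(2),φ(7)) = (1,6) ∈ E(G2) ✓
  (2,8) → (φ(2),φ(8)) = (0,6) ∈ E(G2) ✓
  (3,4) → (φ(3),φ(4)) = (2,8) ∈ E(G2) ✓
  (3,6) → (φ(3),φ(6)) = (2,5) ∈ E(G2) ✓
  (3,8) → (φ(3),φ(8)) = (0,2) ∈ E(G2) ✓
  (5,6) → (φ(5),φ(6)) = (4,5) ∈ E(G2) ✓
  (5,7) → (φ(5),φ(7)) = (1,4) ∈ E(G2) ✓
  (6,7) → (φ(6),φ(7)) = (1,5) ∈ E(G2) ✓
  (6,8) → (φ(6),φ(8)) = (0,5) ∈ E(G2) ✓
All 22 edges of G1 map to edges of G2, and |E(G1)| = |E(G2)| = 22, so φ is a bijection on edges as well as vertices. Hence G1 ≅ G2.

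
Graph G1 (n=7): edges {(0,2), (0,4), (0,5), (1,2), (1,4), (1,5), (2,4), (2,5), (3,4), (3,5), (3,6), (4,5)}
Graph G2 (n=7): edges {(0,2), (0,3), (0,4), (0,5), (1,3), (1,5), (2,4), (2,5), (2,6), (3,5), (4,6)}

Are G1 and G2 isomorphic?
No, not isomorphic

The graphs are NOT isomorphic.

Counting triangles (3-cliques): G1 has 8, G2 has 5.
Triangle count is an isomorphism invariant, so differing triangle counts rule out isomorphism.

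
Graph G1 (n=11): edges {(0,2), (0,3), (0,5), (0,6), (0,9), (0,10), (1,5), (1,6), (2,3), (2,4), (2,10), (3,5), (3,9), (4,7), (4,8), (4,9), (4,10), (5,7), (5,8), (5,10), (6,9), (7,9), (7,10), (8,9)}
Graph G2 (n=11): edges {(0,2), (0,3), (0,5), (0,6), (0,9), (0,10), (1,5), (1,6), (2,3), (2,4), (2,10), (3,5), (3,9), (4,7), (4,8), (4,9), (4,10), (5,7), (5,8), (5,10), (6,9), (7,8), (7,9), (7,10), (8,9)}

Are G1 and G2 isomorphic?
No, not isomorphic

The graphs are NOT isomorphic.

Counting edges: G1 has 24 edge(s); G2 has 25 edge(s).
Edge count is an isomorphism invariant (a bijection on vertices induces a bijection on edges), so differing edge counts rule out isomorphism.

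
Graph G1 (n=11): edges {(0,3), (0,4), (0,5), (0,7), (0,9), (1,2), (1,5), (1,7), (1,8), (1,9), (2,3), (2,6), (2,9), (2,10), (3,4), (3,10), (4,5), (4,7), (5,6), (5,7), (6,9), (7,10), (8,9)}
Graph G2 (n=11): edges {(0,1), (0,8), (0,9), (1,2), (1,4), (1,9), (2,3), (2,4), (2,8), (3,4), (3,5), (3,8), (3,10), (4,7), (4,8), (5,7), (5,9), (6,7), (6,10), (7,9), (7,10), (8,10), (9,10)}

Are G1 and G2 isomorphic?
Yes, isomorphic

The graphs are isomorphic.
One valid mapping φ: V(G1) → V(G2): 0→4, 1→10, 2→9, 3→1, 4→2, 5→3, 6→5, 7→8, 8→6, 9→7, 10→0

Verify φ preserves adjacency — for each edge of G1, its image is an edge of G2:
  (0,3) → (φ(0),φ(3)) = (1,4) ∈ E(G2) ✓
  (0,4) → (φ(0),φ(4)) = (2,4) ∈ E(G2) ✓
  (0,5) → (φ(0),φ(5)) = (3,4) ∈ E(G2) ✓
  (0,7) → (φ(0),φ(7)) = (4,8) ∈ E(G2) ✓
  (0,9) → (φ(0),φ(9)) = (4,7) ∈ E(G2) ✓
  (1,2) → (φ(1),φ(2)) = (9,10) ∈ E(G2) ✓
  (1,5) → (φ(1),φ(5)) = (3,10) ∈ E(G2) ✓
  (1,7) → (φ(1),φ(7)) = (8,10) ∈ E(G2) ✓
  (1,8) → (φ(1),φ(8)) = (6,10) ∈ E(G2) ✓
  (1,9) → (φ(1),φ(9)) = (7,10) ∈ E(G2) ✓
  (2,3) → (φ(2),φ(3)) = (1,9) ∈ E(G2) ✓
  (2,6) → (φ(2),φ(6)) = (5,9) ∈ E(G2) ✓
  (2,9) → (φ(2),φ(9)) = (7,9) ∈ E(G2) ✓
  (2,10) → (φ(2),φ(10)) = (0,9) ∈ E(G2) ✓
  (3,4) → (φ(3),φ(4)) = (1,2) ∈ E(G2) ✓
  (3,10) → (φ(3),φ(10)) = (0,1) ∈ E(G2) ✓
  (4,5) → (φ(4),φ(5)) = (2,3) ∈ E(G2) ✓
  (4,7) → (φ(4),φ(7)) = (2,8) ∈ E(G2) ✓
  (5,6) → (φ(5),φ(6)) = (3,5) ∈ E(G2) ✓
  (5,7) → (φ(5),φ(7)) = (3,8) ∈ E(G2) ✓
  (6,9) → (φ(6),φ(9)) = (5,7) ∈ E(G2) ✓
  (7,10) → (φ(7),φ(10)) = (0,8) ∈ E(G2) ✓
  (8,9) → (φ(8),φ(9)) = (6,7) ∈ E(G2) ✓
All 23 edges of G1 map to edges of G2, and |E(G1)| = |E(G2)| = 23, so φ is a bijection on edges as well as vertices. Hence G1 ≅ G2.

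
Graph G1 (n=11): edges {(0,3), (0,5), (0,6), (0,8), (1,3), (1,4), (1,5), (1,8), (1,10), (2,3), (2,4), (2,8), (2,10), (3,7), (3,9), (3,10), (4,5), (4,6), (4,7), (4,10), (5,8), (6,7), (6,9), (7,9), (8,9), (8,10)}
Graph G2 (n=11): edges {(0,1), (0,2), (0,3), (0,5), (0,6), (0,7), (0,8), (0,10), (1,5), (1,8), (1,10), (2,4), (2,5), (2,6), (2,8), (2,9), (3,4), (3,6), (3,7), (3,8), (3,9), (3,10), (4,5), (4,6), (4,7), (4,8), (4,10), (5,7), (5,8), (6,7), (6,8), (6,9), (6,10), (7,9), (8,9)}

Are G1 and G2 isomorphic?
No, not isomorphic

The graphs are NOT isomorphic.

Degrees in G1: deg(0)=4, deg(1)=5, deg(2)=4, deg(3)=6, deg(4)=6, deg(5)=4, deg(6)=4, deg(7)=4, deg(8)=6, deg(9)=4, deg(10)=5.
Sorted degree sequence of G1: [6, 6, 6, 5, 5, 4, 4, 4, 4, 4, 4].
Degrees in G2: deg(0)=8, deg(1)=4, deg(2)=6, deg(3)=7, deg(4)=7, deg(5)=6, deg(6)=8, deg(7)=6, deg(8)=8, deg(9)=5, deg(10)=5.
Sorted degree sequence of G2: [8, 8, 8, 7, 7, 6, 6, 6, 5, 5, 4].
The (sorted) degree sequence is an isomorphism invariant, so since G1 and G2 have different degree sequences they cannot be isomorphic.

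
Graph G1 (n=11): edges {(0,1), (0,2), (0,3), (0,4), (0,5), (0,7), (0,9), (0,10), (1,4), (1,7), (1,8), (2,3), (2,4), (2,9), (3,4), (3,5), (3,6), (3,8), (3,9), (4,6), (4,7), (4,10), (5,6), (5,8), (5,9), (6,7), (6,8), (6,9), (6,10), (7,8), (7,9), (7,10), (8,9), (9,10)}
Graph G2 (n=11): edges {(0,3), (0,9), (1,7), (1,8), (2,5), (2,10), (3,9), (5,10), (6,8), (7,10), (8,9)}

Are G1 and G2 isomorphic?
No, not isomorphic

The graphs are NOT isomorphic.

Connected components of G1: 1 component(s) with vertex sets [[0, 1, 2, 3, 4, 5, 6, 7, 8, 9, 10]], sizes [11].
Connected components of G2: 2 component(s) with vertex sets [[4], [0, 1, 2, 3, 5, 6, 7, 8, 9, 10]], sizes [1, 10].
The number of connected components (and the multiset of component sizes) is an isomorphism invariant — an isomorphism maps each component of G1 bijectively onto a component of G2. Since G1 has 1 component(s) and G2 has 2, they cannot be isomorphic.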